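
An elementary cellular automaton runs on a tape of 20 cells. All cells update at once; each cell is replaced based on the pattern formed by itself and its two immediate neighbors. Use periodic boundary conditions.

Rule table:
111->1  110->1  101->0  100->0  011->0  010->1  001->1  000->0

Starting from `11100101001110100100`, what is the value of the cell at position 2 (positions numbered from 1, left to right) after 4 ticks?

01101101010110101101
00100101010010100101
01101101010110101101  (repeats tick 1; period 2)
tick 4: 00100101010010100101
position 2 holds 0

0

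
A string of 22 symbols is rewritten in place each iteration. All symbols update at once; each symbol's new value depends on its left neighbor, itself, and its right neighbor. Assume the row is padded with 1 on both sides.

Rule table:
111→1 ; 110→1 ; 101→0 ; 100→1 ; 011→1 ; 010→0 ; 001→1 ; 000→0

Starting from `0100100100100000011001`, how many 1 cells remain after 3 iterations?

19

iteration 1: 0011011011010000111111
iteration 2: 1111011011001001111111
iteration 3: 1111011011110111111111
count of 1: 19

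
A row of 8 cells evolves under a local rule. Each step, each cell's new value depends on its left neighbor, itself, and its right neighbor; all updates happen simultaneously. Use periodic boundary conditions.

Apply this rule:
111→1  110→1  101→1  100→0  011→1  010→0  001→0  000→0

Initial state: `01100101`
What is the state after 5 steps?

11100010
11100001
11100001  (fixed point — unchanged through step 5)

11100001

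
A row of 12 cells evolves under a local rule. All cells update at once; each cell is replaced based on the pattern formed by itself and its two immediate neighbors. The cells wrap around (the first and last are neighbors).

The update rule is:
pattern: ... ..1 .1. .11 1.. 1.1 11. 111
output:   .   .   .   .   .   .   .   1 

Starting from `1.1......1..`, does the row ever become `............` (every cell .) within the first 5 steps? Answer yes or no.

yes

step 1: ............
all cells are . at step 1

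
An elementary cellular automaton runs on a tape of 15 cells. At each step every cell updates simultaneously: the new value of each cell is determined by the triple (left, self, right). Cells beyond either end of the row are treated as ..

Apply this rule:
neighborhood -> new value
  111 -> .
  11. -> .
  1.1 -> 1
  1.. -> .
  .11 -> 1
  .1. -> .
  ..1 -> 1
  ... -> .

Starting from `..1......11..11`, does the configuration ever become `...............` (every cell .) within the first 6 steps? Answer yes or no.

no

.1......11..11.
1......11..11..
......11..11...
.....11..11....
....11..11.....
...11..11......
step 6 is ...11..11......, still not uniform .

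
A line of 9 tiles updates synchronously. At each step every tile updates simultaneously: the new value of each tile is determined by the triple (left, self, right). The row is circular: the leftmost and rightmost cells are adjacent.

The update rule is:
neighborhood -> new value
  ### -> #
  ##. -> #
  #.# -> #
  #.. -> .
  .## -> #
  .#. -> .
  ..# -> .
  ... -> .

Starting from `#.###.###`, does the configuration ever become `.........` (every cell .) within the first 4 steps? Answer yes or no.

no

#########
#########  (fixed point — unchanged through step 4)
step 4 is #########, still not uniform .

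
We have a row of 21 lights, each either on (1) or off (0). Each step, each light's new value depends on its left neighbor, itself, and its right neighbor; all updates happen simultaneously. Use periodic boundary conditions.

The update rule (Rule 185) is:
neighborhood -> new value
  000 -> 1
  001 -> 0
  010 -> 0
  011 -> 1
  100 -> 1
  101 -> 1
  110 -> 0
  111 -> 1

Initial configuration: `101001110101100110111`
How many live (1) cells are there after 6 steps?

010101101011010101111
101011010110101011110
010110101101010111101
101101011010101111010
011010110101011110101
110101101010111101010
count of 1: 13

13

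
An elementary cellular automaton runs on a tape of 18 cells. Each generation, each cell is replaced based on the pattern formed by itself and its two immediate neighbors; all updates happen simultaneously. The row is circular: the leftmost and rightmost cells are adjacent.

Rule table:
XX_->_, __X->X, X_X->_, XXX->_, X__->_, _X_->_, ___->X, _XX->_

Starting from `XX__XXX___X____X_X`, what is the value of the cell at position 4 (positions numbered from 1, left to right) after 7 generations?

_

generation 1: ___X____XX__XXX___
generation 2: XXX__XXX___X____XX
generation 3: ____X____XX__XXX__
generation 4: XXXX__XXX___X____X
generation 5: _____X____XX__XXX_
generation 6: XXXXX__XXX___X____
generation 7: ______X____XX__XXX
position 4 holds _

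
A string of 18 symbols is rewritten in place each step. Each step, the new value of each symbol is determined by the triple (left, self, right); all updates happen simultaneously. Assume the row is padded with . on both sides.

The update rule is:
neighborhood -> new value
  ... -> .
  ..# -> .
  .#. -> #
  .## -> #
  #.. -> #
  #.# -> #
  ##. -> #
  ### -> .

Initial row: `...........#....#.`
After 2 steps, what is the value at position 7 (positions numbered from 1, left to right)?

.

...........##...##
...........###..##
position 7 holds .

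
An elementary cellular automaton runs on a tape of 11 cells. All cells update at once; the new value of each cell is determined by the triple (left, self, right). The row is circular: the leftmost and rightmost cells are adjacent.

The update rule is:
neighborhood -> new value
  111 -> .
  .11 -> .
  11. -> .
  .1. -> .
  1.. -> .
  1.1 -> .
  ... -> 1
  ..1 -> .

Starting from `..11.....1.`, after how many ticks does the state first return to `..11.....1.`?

2

1....111...
..11.....1.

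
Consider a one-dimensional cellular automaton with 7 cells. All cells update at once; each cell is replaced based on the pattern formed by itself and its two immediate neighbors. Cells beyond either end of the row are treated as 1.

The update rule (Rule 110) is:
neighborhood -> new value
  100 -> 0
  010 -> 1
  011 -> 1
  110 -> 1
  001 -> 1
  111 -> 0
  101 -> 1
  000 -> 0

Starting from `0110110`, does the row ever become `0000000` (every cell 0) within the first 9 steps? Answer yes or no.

yes

1111111
0000000
all cells are 0 at step 2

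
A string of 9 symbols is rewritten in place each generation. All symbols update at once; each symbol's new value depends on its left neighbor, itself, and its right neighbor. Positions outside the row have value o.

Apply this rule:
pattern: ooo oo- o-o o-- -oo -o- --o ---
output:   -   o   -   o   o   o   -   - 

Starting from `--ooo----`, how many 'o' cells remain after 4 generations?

5

generation 1: o-o-oo---
generation 2: o-o-ooo--
generation 3: o-o-o-oo-
generation 4: o-o-o-oo-
count of o: 5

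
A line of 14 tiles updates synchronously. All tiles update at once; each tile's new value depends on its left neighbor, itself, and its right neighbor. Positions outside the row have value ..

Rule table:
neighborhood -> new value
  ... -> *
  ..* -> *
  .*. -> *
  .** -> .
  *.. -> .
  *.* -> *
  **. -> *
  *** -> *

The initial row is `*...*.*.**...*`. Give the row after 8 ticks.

**.**.**.*****

tick 1: *.******.*.***
tick 2: **.********.**
tick 3: .**.********.*
tick 4: *.**.*********
tick 5: **.**.********
tick 6: .**.**.*******
tick 7: *.**.**.******
tick 8: **.**.**.*****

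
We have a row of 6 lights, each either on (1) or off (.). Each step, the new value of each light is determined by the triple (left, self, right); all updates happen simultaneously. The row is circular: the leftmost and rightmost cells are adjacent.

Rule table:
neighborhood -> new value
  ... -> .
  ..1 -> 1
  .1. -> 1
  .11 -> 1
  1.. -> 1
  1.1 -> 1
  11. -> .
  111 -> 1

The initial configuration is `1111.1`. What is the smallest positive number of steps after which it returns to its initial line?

6

111.11
11.111
1.1111
.11111
11111.
1111.1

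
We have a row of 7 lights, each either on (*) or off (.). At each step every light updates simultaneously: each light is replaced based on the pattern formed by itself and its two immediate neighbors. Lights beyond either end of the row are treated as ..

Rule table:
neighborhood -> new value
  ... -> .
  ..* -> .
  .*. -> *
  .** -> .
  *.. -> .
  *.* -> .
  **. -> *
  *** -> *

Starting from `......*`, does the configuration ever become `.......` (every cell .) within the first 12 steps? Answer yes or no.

no

......*  (fixed point — unchanged through step 12)
step 12 is ......*, still not uniform .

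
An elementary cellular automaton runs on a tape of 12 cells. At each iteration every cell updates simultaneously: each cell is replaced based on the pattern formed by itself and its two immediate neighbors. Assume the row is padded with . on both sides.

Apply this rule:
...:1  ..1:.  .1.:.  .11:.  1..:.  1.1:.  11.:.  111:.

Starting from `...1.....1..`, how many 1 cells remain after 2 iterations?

iteration 1: 11...111...1
iteration 2: ...1.....1..
count of 1: 2

2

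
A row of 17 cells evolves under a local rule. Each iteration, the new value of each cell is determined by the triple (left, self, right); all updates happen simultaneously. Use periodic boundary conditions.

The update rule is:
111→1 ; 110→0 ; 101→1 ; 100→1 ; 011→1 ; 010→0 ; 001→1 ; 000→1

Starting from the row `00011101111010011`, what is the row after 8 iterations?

11111011110101110
11110111101011101
11101111010111011
11011110101110111
10111101011101111
01111010111011111
11110101110111110
11101011101111101

11101011101111101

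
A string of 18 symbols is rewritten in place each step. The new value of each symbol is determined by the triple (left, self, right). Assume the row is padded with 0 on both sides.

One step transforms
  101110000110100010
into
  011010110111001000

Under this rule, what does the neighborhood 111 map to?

0

At position 3 the neighborhood is 111; the next row has 0 there.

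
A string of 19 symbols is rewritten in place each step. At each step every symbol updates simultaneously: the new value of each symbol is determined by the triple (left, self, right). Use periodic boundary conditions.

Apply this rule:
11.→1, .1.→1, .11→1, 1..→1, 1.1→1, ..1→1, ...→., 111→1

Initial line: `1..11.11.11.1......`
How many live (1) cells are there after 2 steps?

17

11111111111111....1
111111111111111..11
count of 1: 17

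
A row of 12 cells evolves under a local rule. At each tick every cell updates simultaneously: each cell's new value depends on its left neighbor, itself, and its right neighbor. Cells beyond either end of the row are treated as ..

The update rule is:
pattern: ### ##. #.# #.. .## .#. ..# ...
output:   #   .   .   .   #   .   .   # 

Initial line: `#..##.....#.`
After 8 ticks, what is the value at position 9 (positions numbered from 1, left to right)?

#

...#..###...
##....##..##
#..##.#...#.
...#....#...
##...##...##
#..#.#..#.#.
............
############
position 9 holds #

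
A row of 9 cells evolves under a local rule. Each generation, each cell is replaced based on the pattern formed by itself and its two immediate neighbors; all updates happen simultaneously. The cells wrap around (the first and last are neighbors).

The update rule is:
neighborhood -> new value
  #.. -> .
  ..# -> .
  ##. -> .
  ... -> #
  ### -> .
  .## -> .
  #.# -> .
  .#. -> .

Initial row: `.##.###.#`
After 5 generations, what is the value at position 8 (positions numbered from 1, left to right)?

generation 1: .........
generation 2: #########
generation 3: .........  (repeats generation 1; period 2)
generation 5: .........
position 8 holds .

.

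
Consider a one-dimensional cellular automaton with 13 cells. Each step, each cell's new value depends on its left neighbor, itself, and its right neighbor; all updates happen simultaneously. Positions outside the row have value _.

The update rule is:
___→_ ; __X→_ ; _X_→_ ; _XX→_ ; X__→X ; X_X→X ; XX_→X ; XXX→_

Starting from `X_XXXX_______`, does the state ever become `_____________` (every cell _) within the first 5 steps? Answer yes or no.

no

step 1: _X___XX______
step 2: __X___XX_____
step 3: ___X___XX____
step 4: ____X___XX___
step 5: _____X___XX__
step 5 is _____X___XX__, still not uniform _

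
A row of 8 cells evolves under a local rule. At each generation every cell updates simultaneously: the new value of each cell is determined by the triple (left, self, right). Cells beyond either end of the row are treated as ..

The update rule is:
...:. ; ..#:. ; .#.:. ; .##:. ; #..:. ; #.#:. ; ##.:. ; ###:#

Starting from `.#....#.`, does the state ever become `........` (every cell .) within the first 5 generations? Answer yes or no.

yes

generation 1: ........
all cells are . at generation 1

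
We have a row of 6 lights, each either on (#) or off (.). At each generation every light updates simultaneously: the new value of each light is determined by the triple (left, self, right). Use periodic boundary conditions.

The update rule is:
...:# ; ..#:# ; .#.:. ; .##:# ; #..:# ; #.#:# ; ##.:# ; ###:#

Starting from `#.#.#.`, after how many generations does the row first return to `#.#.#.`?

2

.#.#.#
#.#.#.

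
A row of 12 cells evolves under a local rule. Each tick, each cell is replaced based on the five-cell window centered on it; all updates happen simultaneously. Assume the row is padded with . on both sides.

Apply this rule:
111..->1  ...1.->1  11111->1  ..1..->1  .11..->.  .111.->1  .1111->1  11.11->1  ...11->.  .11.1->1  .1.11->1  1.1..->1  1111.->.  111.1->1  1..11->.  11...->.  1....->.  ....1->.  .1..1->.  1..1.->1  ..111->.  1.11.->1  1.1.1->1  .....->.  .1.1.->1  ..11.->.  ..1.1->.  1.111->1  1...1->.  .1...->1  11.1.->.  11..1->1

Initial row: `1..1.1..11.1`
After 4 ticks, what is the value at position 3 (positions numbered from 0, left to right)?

1.1.11...1.1
.1111...1.11
..1.1..1.11.
.1.11.1.11..
position 3 holds 1

1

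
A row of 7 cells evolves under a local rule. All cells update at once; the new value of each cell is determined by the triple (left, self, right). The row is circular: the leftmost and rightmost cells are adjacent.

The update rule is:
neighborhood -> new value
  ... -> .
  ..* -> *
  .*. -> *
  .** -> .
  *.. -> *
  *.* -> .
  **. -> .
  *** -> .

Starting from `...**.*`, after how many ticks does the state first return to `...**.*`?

7

*.*...*
..**.*.
.*...**
.**.*..
*...**.
**.*...
...**.*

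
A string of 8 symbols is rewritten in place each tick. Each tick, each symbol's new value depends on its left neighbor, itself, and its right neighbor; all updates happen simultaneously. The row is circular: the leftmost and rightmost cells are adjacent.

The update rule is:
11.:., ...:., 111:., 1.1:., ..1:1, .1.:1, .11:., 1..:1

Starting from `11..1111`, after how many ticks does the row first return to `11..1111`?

..11....
.1..1...
111111..
......11
1....1..
11..1111

6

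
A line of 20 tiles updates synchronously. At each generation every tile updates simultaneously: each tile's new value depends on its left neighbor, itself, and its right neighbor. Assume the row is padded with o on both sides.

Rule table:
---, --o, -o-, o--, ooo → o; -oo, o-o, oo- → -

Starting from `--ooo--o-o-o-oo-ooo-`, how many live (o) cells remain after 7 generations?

12

oo-o-ooo-o-o-----o--
o--o--o--o-ooooooooo
-ooooooooo--oooooooo
--ooooooo-oo-ooooooo
oo-ooooo------oooooo
o---ooo-oooooo-ooooo
-ooo-o---oooo---oooo
count of o: 12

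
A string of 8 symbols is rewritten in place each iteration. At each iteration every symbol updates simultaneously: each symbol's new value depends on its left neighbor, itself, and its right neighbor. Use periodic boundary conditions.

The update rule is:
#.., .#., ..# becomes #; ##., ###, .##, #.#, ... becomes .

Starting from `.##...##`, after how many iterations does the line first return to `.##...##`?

...#.#..
..##.##.
.#.....#
.##...##

4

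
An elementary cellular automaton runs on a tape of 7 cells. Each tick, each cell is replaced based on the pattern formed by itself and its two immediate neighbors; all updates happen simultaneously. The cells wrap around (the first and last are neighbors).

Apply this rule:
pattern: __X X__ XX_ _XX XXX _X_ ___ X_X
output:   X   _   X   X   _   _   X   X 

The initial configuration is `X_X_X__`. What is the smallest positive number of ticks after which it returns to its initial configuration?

7

_X_X__X
X_X__X_
_X__X_X
X__X_X_
__X_X_X
_X_X_X_
X_X_X__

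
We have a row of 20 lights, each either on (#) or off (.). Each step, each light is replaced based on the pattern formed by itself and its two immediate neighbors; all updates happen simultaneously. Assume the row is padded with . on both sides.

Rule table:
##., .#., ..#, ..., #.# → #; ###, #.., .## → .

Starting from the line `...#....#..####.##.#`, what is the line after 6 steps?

####.####.#...##.###
...##...###.##.##..#
###.#.##..##.##.#.##
..####.#.#.##.####.#
##...######.##...###
.#.##.....##.#.##..#

.#.##.....##.#.##..#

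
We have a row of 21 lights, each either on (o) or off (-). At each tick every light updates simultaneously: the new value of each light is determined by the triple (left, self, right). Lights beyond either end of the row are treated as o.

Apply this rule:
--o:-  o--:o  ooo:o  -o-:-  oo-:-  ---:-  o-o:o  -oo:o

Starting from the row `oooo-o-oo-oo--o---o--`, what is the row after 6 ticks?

ooo-o-oo-oo-o--o---o-
oo-o-oo-oo-o-o--o---o
o-o-oo-oo-o-o-o--o--o
-o-oo-oo-o-o-o-o--o-o
o-oo-oo-o-o-o-o-o--oo
-oo-oo-o-o-o-o-o-o-oo

-oo-oo-o-o-o-o-o-o-oo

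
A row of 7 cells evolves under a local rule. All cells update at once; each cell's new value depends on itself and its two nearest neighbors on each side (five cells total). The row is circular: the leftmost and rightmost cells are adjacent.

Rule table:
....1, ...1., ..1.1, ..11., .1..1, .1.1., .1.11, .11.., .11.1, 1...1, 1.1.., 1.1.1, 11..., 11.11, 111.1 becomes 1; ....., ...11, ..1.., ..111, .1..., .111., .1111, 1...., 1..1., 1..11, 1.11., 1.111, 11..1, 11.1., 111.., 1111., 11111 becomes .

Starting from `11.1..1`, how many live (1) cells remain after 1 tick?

.1.11..
count of 1: 3

3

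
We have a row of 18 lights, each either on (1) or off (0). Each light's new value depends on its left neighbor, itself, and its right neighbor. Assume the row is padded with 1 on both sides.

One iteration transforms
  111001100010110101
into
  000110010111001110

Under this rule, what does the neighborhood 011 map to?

0

At position 5 the neighborhood is 011; the next row has 0 there.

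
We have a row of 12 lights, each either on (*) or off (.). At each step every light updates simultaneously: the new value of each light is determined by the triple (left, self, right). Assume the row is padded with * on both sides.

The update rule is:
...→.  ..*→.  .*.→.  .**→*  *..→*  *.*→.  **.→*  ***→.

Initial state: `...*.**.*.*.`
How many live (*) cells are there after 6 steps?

*....**.....
**...***....
.**..*.**...
.***...***..
.*.**..*.**.
...***...**.
count of *: 5

5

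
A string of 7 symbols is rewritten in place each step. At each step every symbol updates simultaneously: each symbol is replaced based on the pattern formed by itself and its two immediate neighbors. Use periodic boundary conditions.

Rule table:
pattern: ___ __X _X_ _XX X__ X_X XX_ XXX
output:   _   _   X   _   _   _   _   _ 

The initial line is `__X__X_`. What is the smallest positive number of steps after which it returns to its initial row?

__X__X_

1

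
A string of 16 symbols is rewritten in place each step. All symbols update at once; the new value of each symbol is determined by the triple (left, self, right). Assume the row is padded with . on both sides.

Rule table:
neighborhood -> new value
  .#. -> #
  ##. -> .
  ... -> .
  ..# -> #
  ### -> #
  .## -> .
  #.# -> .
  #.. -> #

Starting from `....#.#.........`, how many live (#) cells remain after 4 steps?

6

...##.##........
..#.....#.......
.###...###......
#.#.#.#.#.#.....
count of #: 6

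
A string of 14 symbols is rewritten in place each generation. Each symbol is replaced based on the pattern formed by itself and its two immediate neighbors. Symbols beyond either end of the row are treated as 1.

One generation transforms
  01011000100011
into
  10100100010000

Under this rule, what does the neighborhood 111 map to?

At position 13 the neighborhood is 111; the next row has 0 there.

0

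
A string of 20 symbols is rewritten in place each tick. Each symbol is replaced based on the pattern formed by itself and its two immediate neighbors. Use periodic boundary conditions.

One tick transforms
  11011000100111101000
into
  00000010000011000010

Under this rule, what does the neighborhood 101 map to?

At position 2 the neighborhood is 101; the next row has 0 there.

0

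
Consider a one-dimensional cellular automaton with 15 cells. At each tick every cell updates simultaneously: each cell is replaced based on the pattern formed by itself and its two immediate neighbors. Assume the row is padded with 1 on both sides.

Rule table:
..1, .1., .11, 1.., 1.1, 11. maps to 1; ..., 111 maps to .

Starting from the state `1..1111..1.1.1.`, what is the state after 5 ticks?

1111..111111111
...1111........
1.11..11......1
111111111....11
........11..11.

........11..11.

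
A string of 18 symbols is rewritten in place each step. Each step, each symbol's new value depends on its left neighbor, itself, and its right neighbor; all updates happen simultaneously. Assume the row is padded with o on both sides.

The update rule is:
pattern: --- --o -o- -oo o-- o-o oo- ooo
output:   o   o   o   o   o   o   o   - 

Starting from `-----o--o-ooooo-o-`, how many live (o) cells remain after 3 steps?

15

step 1: ooooooooooo---oooo
step 2: ----------ooooo---
step 3: ooooooooooo---oooo
count of o: 15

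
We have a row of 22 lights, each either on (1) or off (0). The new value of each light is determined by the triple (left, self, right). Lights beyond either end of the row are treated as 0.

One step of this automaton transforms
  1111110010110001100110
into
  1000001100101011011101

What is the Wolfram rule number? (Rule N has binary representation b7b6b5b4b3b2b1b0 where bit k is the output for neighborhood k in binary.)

26

position 1: 111 → 0  (bit 7 = 0)
position 5: 110 → 0  (bit 6 = 0)
position 9: 101 → 0  (bit 5 = 0)
position 6: 100 → 1  (bit 4 = 1)
position 0: 011 → 1  (bit 3 = 1)
position 8: 010 → 0  (bit 2 = 0)
position 7: 001 → 1  (bit 1 = 1)
position 13: 000 → 0  (bit 0 = 0)
bits b7..b0 = 00011010 = 26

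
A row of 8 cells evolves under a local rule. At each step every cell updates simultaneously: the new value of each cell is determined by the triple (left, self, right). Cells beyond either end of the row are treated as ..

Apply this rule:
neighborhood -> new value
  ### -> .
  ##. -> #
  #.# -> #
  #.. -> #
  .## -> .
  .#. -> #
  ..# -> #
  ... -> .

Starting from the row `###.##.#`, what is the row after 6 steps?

###.##.#

..##.###
.#.##..#
###.####
..##...#
.#.##.##
###.##.#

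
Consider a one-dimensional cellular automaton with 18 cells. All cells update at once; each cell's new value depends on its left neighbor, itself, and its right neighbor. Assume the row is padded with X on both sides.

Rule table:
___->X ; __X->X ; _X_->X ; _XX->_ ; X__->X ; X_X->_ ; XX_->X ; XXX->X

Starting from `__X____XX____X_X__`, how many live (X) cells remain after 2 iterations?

iteration 1: XXXXXXX_XXXXXX_XXX
iteration 2: XXXXXXX__XXXXX__XX
count of X: 14

14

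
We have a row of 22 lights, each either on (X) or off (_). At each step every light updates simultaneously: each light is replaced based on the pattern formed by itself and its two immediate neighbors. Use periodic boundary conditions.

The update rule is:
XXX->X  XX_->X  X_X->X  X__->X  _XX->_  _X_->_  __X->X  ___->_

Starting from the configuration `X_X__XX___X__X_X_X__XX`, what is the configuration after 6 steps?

_XX_XXX_XX_XX_X_XX_X_X

step 1: XX_XX_XX_X_XX_X_X_XX_X
step 2: XXX_XX_XX_X_XX_X_X_XX_
step 3: _XXX_XX_XX_X_XX_X_X_XX
step 4: X_XXX_XX_XX_X_XX_X_X_X
step 5: XX_XXX_XX_XX_X_XX_X_X_
step 6: _XX_XXX_XX_XX_X_XX_X_X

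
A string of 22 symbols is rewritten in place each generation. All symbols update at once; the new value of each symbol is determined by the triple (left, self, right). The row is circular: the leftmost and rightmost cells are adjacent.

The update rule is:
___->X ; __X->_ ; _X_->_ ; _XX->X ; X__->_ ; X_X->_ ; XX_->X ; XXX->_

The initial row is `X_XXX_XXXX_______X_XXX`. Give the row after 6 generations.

_______X_XXX_______X_X

X_X_X_X__X_XXXXX___X__
___________X___X_X____
XXXXXXXXXX___X_____XXX
_________X_X___XXX_X__
XXXXXXXX_____X_X_X___X
_______X_XXX_______X_X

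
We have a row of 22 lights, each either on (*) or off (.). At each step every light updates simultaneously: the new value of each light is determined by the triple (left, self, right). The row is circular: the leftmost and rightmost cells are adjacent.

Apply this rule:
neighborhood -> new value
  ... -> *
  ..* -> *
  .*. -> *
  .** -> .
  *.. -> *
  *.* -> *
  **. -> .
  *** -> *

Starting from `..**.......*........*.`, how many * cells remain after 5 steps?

**..******************
*.**.*****************
.*..*.****************
******.**************.
.****.*.************.*
count of *: 18

18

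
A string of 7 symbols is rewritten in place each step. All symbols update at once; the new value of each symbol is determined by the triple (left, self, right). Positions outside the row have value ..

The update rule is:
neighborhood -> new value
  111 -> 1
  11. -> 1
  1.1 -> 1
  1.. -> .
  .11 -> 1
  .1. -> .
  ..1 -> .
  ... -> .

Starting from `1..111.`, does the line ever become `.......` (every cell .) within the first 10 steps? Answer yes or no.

...111.
...111.  (fixed point — unchanged through step 10)
step 10 is ...111., still not uniform .

no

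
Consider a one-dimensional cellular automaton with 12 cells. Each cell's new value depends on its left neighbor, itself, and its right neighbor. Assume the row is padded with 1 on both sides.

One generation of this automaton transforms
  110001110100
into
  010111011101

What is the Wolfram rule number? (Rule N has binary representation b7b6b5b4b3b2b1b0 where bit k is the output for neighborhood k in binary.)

position 0: 111 → 0  (bit 7 = 0)
position 1: 110 → 1  (bit 6 = 1)
position 8: 101 → 1  (bit 5 = 1)
position 2: 100 → 0  (bit 4 = 0)
position 5: 011 → 1  (bit 3 = 1)
position 9: 010 → 1  (bit 2 = 1)
position 4: 001 → 1  (bit 1 = 1)
position 3: 000 → 1  (bit 0 = 1)
bits b7..b0 = 01101111 = 111

111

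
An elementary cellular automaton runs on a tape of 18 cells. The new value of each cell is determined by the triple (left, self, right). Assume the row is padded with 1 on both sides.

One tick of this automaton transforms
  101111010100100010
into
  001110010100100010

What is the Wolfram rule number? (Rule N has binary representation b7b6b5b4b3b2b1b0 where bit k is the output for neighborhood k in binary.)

position 3: 111 → 1  (bit 7 = 1)
position 0: 110 → 0  (bit 6 = 0)
position 1: 101 → 0  (bit 5 = 0)
position 10: 100 → 0  (bit 4 = 0)
position 2: 011 → 1  (bit 3 = 1)
position 7: 010 → 1  (bit 2 = 1)
position 11: 001 → 0  (bit 1 = 0)
position 14: 000 → 0  (bit 0 = 0)
bits b7..b0 = 10001100 = 140

140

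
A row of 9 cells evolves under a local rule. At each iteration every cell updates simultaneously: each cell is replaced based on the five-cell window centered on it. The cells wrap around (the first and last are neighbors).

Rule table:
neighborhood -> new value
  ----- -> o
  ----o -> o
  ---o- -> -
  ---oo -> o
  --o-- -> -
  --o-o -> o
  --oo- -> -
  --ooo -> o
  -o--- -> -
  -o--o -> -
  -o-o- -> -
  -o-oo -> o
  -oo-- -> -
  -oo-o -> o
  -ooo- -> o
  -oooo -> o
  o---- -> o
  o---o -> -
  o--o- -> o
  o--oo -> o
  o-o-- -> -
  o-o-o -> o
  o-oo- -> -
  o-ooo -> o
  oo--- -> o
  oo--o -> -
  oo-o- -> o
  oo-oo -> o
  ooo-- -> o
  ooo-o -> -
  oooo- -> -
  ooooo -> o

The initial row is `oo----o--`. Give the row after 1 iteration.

--ooo---o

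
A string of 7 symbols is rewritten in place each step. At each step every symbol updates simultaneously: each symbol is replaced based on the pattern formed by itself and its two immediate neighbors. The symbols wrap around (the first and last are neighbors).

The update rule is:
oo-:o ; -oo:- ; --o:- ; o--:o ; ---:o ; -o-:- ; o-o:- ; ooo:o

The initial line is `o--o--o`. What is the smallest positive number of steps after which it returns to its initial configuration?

oo--o--
-oo--o-
--oo--o
o--oo--
-o--oo-
--o--oo
o--o--o

7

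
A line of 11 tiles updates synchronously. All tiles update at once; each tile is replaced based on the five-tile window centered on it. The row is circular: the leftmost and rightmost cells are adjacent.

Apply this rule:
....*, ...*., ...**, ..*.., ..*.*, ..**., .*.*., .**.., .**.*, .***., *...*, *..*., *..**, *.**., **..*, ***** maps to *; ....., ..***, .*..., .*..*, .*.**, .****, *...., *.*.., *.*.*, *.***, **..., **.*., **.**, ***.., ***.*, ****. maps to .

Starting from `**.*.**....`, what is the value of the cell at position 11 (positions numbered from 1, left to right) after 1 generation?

*

**...**..**
position 11 holds *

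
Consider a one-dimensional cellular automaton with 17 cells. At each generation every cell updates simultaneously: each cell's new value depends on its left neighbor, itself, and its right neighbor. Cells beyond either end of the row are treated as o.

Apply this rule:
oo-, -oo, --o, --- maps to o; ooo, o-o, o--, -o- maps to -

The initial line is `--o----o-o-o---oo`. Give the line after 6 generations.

-oo--ooo-oo---oo-

-o--ooo------ooo-
---oo-o-oooooo-o-
-oooo---o----o---
-o--o-oo--ooo--oo
---o--oo-oo-o-oo-
-oo--ooo-oo---oo-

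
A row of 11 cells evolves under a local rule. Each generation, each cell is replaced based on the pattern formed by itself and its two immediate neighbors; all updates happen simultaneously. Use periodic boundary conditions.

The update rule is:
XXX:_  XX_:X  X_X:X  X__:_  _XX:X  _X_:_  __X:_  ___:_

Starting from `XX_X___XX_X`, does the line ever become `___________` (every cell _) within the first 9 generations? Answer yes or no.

yes

_XX____XXXX
XXX____X__X
__X_______X
___________
all cells are _ at generation 4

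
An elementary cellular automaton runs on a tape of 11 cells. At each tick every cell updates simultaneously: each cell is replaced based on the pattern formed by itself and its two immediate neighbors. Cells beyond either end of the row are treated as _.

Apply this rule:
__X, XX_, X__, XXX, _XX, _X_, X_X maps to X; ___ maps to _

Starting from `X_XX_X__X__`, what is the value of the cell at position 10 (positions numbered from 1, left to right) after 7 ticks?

XXXXXXXXXX_
XXXXXXXXXXX
XXXXXXXXXXX  (fixed point — unchanged through tick 7)
position 10 holds X

X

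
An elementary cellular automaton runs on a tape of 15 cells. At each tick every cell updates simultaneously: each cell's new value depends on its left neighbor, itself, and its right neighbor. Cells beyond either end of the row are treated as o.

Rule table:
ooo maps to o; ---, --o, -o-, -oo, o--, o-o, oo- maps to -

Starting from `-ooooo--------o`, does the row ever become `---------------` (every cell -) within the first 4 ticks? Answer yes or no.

tick 1: --ooo----------
tick 2: ---o-----------
tick 3: ---------------
all cells are - at tick 3

yes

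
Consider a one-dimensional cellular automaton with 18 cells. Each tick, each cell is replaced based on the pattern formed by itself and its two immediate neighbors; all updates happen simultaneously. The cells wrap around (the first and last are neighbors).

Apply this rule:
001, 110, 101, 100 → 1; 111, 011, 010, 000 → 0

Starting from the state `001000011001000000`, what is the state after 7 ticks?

110101010110110110

tick 1: 010100101110100000
tick 2: 101011010011010000
tick 3: 010101101101101001
tick 4: 101010110110110110
tick 5: 010101011011011011
tick 6: 101010101101101101
tick 7: 110101010110110110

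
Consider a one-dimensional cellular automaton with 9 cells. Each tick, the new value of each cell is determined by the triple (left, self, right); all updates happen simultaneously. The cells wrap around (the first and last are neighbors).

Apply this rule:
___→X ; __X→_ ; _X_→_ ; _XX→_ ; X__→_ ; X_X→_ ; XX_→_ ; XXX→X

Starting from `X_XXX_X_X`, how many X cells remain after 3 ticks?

___X_____
XX___XXXX
X__X__XXX
count of X: 5

5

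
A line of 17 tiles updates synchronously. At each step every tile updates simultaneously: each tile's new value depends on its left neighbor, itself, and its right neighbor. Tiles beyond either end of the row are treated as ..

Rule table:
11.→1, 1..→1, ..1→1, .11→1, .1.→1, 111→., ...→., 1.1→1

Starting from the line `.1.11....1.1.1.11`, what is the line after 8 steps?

step 1: 111111..111111111
step 2: 1....1111.......1
step 3: 11..11..11.....11
step 4: 11111111111...111
step 5: 1.........11.11.1
step 6: 11.......11111111
step 7: 111.....11......1
step 8: 1.11...1111....11

1.11...1111....11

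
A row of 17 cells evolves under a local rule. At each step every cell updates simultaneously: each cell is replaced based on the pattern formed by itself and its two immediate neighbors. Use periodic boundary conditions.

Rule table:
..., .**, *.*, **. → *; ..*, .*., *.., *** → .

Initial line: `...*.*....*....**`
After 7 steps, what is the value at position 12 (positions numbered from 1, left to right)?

.

.*..*..**...**.**
*......**.*.*****
*.****.***.**....
.**..***.****.**.
.**..*.***..****.
.**...**.*..*..*.
.**.*.***........
position 12 holds .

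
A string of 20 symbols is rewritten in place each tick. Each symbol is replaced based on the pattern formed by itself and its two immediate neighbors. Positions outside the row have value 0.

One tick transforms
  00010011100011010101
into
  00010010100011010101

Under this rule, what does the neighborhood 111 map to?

At position 7 the neighborhood is 111; the next row has 0 there.

0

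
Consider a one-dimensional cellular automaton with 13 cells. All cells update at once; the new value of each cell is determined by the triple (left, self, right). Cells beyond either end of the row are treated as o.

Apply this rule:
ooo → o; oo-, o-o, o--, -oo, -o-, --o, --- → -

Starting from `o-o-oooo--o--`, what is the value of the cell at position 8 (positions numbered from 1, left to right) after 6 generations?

-

-----oo------
-------------
-------------  (fixed point — unchanged through generation 6)
position 8 holds -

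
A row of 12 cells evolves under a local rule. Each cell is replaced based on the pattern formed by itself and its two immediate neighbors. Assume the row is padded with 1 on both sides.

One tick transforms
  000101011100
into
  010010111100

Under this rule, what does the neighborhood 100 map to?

0

At position 0 the neighborhood is 100; the next row has 0 there.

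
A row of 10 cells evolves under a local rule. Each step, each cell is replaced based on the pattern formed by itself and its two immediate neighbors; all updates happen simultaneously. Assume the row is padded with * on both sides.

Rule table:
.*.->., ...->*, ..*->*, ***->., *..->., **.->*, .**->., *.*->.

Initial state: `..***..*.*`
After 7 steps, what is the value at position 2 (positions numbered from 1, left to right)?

*

.*..*.*...
...*....**
.**..***..
..*.*..*.*
.*....*...
...***..**
.**..*.*..
position 2 holds *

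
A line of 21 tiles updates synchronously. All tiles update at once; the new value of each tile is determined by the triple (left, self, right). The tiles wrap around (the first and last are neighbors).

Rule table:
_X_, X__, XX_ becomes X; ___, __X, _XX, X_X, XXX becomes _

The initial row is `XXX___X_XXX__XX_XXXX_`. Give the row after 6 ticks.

__XX__X___XX__X____X_
___XX_XX___XX_XX___XX
X___X__XX___X__XX___X
XX__XX__XX__XX__XX___
_XX__XX__XX__XX__XX__
__XX__XX__XX__XX__XX_

__XX__XX__XX__XX__XX_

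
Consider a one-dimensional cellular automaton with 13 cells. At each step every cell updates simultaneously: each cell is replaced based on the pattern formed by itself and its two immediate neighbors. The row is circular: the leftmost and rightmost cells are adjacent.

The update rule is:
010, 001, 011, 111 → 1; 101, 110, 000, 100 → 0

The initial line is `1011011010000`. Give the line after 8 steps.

1100110010110

1010010010001
0010110110011
0110100100110
1100101101100
1001101001001
0011001011011
0110011010010
1100110010110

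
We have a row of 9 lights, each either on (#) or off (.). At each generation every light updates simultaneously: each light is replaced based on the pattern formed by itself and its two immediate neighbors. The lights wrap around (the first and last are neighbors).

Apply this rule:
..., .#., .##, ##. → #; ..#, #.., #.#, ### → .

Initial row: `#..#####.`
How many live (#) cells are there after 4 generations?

#..#...#.
#..#.#.#.
#..#.#.#.  (fixed point — unchanged through generation 4)
count of #: 4

4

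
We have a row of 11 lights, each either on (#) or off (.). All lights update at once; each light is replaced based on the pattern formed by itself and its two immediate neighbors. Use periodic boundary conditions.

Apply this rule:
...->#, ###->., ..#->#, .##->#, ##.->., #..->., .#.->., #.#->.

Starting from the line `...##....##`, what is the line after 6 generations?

.###..####.
##...##....
#..###..###
..##...##..
###..###..#
....##...##

....##...##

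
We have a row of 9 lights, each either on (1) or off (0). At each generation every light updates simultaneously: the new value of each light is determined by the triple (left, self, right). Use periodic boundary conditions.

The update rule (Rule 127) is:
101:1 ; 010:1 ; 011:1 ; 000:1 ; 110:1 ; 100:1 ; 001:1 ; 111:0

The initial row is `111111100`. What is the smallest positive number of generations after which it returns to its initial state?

2

100000111
111111100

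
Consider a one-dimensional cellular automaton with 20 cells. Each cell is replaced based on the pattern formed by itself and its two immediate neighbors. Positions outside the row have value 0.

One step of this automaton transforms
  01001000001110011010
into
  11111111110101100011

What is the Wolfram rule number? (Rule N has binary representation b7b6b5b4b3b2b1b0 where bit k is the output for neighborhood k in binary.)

position 11: 111 → 1  (bit 7 = 1)
position 12: 110 → 0  (bit 6 = 0)
position 17: 101 → 0  (bit 5 = 0)
position 2: 100 → 1  (bit 4 = 1)
position 10: 011 → 0  (bit 3 = 0)
position 1: 010 → 1  (bit 2 = 1)
position 0: 001 → 1  (bit 1 = 1)
position 6: 000 → 1  (bit 0 = 1)
bits b7..b0 = 10010111 = 151

151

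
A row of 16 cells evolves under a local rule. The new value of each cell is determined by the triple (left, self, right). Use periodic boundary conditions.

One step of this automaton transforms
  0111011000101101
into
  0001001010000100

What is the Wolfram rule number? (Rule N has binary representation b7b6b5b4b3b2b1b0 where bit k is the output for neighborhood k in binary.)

65

position 2: 111 → 0  (bit 7 = 0)
position 3: 110 → 1  (bit 6 = 1)
position 0: 101 → 0  (bit 5 = 0)
position 7: 100 → 0  (bit 4 = 0)
position 1: 011 → 0  (bit 3 = 0)
position 10: 010 → 0  (bit 2 = 0)
position 9: 001 → 0  (bit 1 = 0)
position 8: 000 → 1  (bit 0 = 1)
bits b7..b0 = 01000001 = 65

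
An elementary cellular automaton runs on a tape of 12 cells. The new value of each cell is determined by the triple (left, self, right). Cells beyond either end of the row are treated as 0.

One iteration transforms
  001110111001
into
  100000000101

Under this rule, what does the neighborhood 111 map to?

0

At position 3 the neighborhood is 111; the next row has 0 there.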